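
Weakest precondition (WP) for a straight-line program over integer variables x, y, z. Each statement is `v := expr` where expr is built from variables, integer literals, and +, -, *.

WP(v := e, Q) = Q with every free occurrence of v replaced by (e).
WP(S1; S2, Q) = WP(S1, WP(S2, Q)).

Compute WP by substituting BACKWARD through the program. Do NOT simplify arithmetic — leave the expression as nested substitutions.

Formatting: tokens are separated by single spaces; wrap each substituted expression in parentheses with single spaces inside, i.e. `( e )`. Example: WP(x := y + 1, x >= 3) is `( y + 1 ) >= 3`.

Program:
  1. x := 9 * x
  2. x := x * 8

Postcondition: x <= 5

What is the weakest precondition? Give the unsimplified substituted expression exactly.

Answer: ( ( 9 * x ) * 8 ) <= 5

Derivation:
post: x <= 5
stmt 2: x := x * 8  -- replace 1 occurrence(s) of x with (x * 8)
  => ( x * 8 ) <= 5
stmt 1: x := 9 * x  -- replace 1 occurrence(s) of x with (9 * x)
  => ( ( 9 * x ) * 8 ) <= 5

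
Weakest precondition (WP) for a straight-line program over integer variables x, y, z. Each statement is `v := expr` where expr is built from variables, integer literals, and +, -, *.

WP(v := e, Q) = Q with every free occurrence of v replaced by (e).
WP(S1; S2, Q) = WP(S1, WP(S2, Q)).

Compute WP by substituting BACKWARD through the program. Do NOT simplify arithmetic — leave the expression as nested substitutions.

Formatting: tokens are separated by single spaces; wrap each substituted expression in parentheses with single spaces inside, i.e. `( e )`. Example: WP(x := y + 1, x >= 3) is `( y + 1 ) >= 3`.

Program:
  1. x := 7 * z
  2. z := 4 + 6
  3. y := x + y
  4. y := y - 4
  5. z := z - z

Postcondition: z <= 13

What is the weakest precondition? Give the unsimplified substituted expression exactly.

Answer: ( ( 4 + 6 ) - ( 4 + 6 ) ) <= 13

Derivation:
post: z <= 13
stmt 5: z := z - z  -- replace 1 occurrence(s) of z with (z - z)
  => ( z - z ) <= 13
stmt 4: y := y - 4  -- replace 0 occurrence(s) of y with (y - 4)
  => ( z - z ) <= 13
stmt 3: y := x + y  -- replace 0 occurrence(s) of y with (x + y)
  => ( z - z ) <= 13
stmt 2: z := 4 + 6  -- replace 2 occurrence(s) of z with (4 + 6)
  => ( ( 4 + 6 ) - ( 4 + 6 ) ) <= 13
stmt 1: x := 7 * z  -- replace 0 occurrence(s) of x with (7 * z)
  => ( ( 4 + 6 ) - ( 4 + 6 ) ) <= 13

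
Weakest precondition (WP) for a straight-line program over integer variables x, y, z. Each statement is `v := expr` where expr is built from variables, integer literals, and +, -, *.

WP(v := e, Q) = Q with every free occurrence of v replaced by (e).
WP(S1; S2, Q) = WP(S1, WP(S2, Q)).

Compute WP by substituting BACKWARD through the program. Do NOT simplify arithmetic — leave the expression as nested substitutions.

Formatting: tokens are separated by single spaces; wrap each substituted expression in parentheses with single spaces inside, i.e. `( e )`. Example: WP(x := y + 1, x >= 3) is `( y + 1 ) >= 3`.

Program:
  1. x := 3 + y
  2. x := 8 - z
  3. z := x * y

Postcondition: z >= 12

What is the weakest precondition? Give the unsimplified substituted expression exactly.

post: z >= 12
stmt 3: z := x * y  -- replace 1 occurrence(s) of z with (x * y)
  => ( x * y ) >= 12
stmt 2: x := 8 - z  -- replace 1 occurrence(s) of x with (8 - z)
  => ( ( 8 - z ) * y ) >= 12
stmt 1: x := 3 + y  -- replace 0 occurrence(s) of x with (3 + y)
  => ( ( 8 - z ) * y ) >= 12

Answer: ( ( 8 - z ) * y ) >= 12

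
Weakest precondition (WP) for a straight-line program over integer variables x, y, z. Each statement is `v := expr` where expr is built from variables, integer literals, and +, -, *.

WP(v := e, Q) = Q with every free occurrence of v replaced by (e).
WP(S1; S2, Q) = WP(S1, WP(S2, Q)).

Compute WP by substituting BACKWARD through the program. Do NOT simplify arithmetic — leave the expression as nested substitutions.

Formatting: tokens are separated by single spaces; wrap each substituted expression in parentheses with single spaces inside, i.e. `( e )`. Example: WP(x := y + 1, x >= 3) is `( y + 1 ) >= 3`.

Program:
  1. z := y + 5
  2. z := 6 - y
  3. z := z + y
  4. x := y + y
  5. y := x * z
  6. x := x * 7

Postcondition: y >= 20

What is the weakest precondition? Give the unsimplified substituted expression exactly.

Answer: ( ( y + y ) * ( ( 6 - y ) + y ) ) >= 20

Derivation:
post: y >= 20
stmt 6: x := x * 7  -- replace 0 occurrence(s) of x with (x * 7)
  => y >= 20
stmt 5: y := x * z  -- replace 1 occurrence(s) of y with (x * z)
  => ( x * z ) >= 20
stmt 4: x := y + y  -- replace 1 occurrence(s) of x with (y + y)
  => ( ( y + y ) * z ) >= 20
stmt 3: z := z + y  -- replace 1 occurrence(s) of z with (z + y)
  => ( ( y + y ) * ( z + y ) ) >= 20
stmt 2: z := 6 - y  -- replace 1 occurrence(s) of z with (6 - y)
  => ( ( y + y ) * ( ( 6 - y ) + y ) ) >= 20
stmt 1: z := y + 5  -- replace 0 occurrence(s) of z with (y + 5)
  => ( ( y + y ) * ( ( 6 - y ) + y ) ) >= 20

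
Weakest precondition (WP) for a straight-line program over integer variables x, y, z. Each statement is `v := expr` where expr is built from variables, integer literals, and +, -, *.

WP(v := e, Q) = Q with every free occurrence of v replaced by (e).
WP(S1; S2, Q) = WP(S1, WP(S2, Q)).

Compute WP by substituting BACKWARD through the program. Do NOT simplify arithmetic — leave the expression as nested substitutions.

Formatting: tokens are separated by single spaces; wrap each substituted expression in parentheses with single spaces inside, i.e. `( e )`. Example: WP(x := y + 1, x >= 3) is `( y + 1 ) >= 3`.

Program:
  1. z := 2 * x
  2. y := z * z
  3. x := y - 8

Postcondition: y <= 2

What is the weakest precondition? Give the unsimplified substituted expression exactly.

Answer: ( ( 2 * x ) * ( 2 * x ) ) <= 2

Derivation:
post: y <= 2
stmt 3: x := y - 8  -- replace 0 occurrence(s) of x with (y - 8)
  => y <= 2
stmt 2: y := z * z  -- replace 1 occurrence(s) of y with (z * z)
  => ( z * z ) <= 2
stmt 1: z := 2 * x  -- replace 2 occurrence(s) of z with (2 * x)
  => ( ( 2 * x ) * ( 2 * x ) ) <= 2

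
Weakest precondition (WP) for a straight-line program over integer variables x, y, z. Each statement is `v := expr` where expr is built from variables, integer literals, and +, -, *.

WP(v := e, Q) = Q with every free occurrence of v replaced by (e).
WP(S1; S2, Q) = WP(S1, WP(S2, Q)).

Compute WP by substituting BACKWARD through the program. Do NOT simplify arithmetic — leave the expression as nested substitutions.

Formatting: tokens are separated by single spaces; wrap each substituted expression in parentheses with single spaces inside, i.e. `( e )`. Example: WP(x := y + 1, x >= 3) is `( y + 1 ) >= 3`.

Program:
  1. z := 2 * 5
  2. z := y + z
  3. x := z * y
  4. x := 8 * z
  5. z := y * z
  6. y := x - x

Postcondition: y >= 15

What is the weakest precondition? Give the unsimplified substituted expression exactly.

post: y >= 15
stmt 6: y := x - x  -- replace 1 occurrence(s) of y with (x - x)
  => ( x - x ) >= 15
stmt 5: z := y * z  -- replace 0 occurrence(s) of z with (y * z)
  => ( x - x ) >= 15
stmt 4: x := 8 * z  -- replace 2 occurrence(s) of x with (8 * z)
  => ( ( 8 * z ) - ( 8 * z ) ) >= 15
stmt 3: x := z * y  -- replace 0 occurrence(s) of x with (z * y)
  => ( ( 8 * z ) - ( 8 * z ) ) >= 15
stmt 2: z := y + z  -- replace 2 occurrence(s) of z with (y + z)
  => ( ( 8 * ( y + z ) ) - ( 8 * ( y + z ) ) ) >= 15
stmt 1: z := 2 * 5  -- replace 2 occurrence(s) of z with (2 * 5)
  => ( ( 8 * ( y + ( 2 * 5 ) ) ) - ( 8 * ( y + ( 2 * 5 ) ) ) ) >= 15

Answer: ( ( 8 * ( y + ( 2 * 5 ) ) ) - ( 8 * ( y + ( 2 * 5 ) ) ) ) >= 15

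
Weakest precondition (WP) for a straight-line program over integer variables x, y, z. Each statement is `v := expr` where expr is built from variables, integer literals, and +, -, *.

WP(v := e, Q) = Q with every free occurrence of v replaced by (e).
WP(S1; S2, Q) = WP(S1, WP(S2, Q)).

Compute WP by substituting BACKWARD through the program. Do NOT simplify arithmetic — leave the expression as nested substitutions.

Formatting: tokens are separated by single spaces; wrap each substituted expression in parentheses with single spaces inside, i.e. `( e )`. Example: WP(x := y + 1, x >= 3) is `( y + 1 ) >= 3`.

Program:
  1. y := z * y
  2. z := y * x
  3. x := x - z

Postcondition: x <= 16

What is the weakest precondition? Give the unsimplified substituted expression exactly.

post: x <= 16
stmt 3: x := x - z  -- replace 1 occurrence(s) of x with (x - z)
  => ( x - z ) <= 16
stmt 2: z := y * x  -- replace 1 occurrence(s) of z with (y * x)
  => ( x - ( y * x ) ) <= 16
stmt 1: y := z * y  -- replace 1 occurrence(s) of y with (z * y)
  => ( x - ( ( z * y ) * x ) ) <= 16

Answer: ( x - ( ( z * y ) * x ) ) <= 16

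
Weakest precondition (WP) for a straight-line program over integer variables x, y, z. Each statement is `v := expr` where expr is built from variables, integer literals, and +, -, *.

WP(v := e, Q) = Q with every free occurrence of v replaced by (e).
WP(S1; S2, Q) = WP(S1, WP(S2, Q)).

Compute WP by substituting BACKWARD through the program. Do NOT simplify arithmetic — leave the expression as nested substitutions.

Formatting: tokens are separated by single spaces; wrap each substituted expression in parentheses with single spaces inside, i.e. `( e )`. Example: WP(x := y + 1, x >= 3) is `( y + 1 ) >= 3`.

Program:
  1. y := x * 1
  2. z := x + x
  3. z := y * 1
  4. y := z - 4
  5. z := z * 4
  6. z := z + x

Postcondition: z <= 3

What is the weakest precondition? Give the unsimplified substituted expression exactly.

Answer: ( ( ( ( x * 1 ) * 1 ) * 4 ) + x ) <= 3

Derivation:
post: z <= 3
stmt 6: z := z + x  -- replace 1 occurrence(s) of z with (z + x)
  => ( z + x ) <= 3
stmt 5: z := z * 4  -- replace 1 occurrence(s) of z with (z * 4)
  => ( ( z * 4 ) + x ) <= 3
stmt 4: y := z - 4  -- replace 0 occurrence(s) of y with (z - 4)
  => ( ( z * 4 ) + x ) <= 3
stmt 3: z := y * 1  -- replace 1 occurrence(s) of z with (y * 1)
  => ( ( ( y * 1 ) * 4 ) + x ) <= 3
stmt 2: z := x + x  -- replace 0 occurrence(s) of z with (x + x)
  => ( ( ( y * 1 ) * 4 ) + x ) <= 3
stmt 1: y := x * 1  -- replace 1 occurrence(s) of y with (x * 1)
  => ( ( ( ( x * 1 ) * 1 ) * 4 ) + x ) <= 3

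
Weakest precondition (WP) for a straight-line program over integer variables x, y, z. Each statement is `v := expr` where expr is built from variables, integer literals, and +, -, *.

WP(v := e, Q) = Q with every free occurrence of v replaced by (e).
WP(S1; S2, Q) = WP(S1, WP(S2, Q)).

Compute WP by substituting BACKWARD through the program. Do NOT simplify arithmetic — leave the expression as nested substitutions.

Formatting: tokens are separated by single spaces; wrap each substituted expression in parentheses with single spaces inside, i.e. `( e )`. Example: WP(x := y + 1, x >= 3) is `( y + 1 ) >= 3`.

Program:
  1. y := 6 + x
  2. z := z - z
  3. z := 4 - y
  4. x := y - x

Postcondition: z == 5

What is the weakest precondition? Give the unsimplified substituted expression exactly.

Answer: ( 4 - ( 6 + x ) ) == 5

Derivation:
post: z == 5
stmt 4: x := y - x  -- replace 0 occurrence(s) of x with (y - x)
  => z == 5
stmt 3: z := 4 - y  -- replace 1 occurrence(s) of z with (4 - y)
  => ( 4 - y ) == 5
stmt 2: z := z - z  -- replace 0 occurrence(s) of z with (z - z)
  => ( 4 - y ) == 5
stmt 1: y := 6 + x  -- replace 1 occurrence(s) of y with (6 + x)
  => ( 4 - ( 6 + x ) ) == 5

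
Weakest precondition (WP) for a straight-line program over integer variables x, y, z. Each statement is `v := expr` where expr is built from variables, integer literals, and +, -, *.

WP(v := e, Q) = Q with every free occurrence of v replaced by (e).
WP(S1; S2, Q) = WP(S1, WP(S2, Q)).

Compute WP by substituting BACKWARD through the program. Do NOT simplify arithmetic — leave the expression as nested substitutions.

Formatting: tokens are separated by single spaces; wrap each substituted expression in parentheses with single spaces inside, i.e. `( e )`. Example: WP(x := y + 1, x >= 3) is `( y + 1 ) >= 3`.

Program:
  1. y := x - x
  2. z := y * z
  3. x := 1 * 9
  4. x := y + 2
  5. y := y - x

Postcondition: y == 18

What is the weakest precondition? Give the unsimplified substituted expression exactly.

Answer: ( ( x - x ) - ( ( x - x ) + 2 ) ) == 18

Derivation:
post: y == 18
stmt 5: y := y - x  -- replace 1 occurrence(s) of y with (y - x)
  => ( y - x ) == 18
stmt 4: x := y + 2  -- replace 1 occurrence(s) of x with (y + 2)
  => ( y - ( y + 2 ) ) == 18
stmt 3: x := 1 * 9  -- replace 0 occurrence(s) of x with (1 * 9)
  => ( y - ( y + 2 ) ) == 18
stmt 2: z := y * z  -- replace 0 occurrence(s) of z with (y * z)
  => ( y - ( y + 2 ) ) == 18
stmt 1: y := x - x  -- replace 2 occurrence(s) of y with (x - x)
  => ( ( x - x ) - ( ( x - x ) + 2 ) ) == 18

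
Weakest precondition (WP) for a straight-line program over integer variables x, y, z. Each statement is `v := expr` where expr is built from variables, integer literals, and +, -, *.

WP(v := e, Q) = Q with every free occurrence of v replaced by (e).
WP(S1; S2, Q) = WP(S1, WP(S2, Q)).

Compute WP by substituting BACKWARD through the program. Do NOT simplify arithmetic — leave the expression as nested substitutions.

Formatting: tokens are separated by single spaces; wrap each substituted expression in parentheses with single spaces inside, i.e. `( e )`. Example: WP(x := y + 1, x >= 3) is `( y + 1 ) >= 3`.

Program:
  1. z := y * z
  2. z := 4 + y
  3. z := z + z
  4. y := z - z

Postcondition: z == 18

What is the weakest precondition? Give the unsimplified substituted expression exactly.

Answer: ( ( 4 + y ) + ( 4 + y ) ) == 18

Derivation:
post: z == 18
stmt 4: y := z - z  -- replace 0 occurrence(s) of y with (z - z)
  => z == 18
stmt 3: z := z + z  -- replace 1 occurrence(s) of z with (z + z)
  => ( z + z ) == 18
stmt 2: z := 4 + y  -- replace 2 occurrence(s) of z with (4 + y)
  => ( ( 4 + y ) + ( 4 + y ) ) == 18
stmt 1: z := y * z  -- replace 0 occurrence(s) of z with (y * z)
  => ( ( 4 + y ) + ( 4 + y ) ) == 18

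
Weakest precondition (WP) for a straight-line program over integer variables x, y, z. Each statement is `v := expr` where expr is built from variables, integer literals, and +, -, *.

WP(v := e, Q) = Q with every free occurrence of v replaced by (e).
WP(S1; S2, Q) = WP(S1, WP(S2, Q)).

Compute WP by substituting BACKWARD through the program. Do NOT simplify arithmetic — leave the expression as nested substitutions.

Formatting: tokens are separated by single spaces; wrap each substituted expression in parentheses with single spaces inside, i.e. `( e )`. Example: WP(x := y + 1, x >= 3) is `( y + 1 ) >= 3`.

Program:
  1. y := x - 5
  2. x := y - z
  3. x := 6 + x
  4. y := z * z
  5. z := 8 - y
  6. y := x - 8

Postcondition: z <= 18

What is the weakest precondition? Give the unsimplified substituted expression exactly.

post: z <= 18
stmt 6: y := x - 8  -- replace 0 occurrence(s) of y with (x - 8)
  => z <= 18
stmt 5: z := 8 - y  -- replace 1 occurrence(s) of z with (8 - y)
  => ( 8 - y ) <= 18
stmt 4: y := z * z  -- replace 1 occurrence(s) of y with (z * z)
  => ( 8 - ( z * z ) ) <= 18
stmt 3: x := 6 + x  -- replace 0 occurrence(s) of x with (6 + x)
  => ( 8 - ( z * z ) ) <= 18
stmt 2: x := y - z  -- replace 0 occurrence(s) of x with (y - z)
  => ( 8 - ( z * z ) ) <= 18
stmt 1: y := x - 5  -- replace 0 occurrence(s) of y with (x - 5)
  => ( 8 - ( z * z ) ) <= 18

Answer: ( 8 - ( z * z ) ) <= 18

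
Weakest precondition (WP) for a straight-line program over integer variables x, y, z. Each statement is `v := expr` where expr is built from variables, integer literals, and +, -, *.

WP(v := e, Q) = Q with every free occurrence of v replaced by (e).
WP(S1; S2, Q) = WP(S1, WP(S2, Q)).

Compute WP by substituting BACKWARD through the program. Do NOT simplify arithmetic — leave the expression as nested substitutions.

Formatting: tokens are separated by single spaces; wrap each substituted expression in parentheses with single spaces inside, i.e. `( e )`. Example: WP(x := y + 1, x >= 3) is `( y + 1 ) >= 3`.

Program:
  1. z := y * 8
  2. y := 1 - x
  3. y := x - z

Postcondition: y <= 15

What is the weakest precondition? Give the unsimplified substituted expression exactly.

Answer: ( x - ( y * 8 ) ) <= 15

Derivation:
post: y <= 15
stmt 3: y := x - z  -- replace 1 occurrence(s) of y with (x - z)
  => ( x - z ) <= 15
stmt 2: y := 1 - x  -- replace 0 occurrence(s) of y with (1 - x)
  => ( x - z ) <= 15
stmt 1: z := y * 8  -- replace 1 occurrence(s) of z with (y * 8)
  => ( x - ( y * 8 ) ) <= 15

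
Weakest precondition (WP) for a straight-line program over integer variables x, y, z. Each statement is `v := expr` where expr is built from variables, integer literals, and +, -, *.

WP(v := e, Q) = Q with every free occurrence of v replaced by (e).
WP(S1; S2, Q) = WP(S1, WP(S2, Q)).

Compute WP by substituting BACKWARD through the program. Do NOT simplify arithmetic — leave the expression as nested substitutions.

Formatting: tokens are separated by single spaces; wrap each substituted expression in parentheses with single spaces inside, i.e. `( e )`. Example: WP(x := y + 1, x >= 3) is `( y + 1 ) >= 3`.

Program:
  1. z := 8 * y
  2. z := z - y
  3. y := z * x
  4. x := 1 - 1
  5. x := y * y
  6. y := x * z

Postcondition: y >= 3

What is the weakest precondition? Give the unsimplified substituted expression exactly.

Answer: ( ( ( ( ( 8 * y ) - y ) * x ) * ( ( ( 8 * y ) - y ) * x ) ) * ( ( 8 * y ) - y ) ) >= 3

Derivation:
post: y >= 3
stmt 6: y := x * z  -- replace 1 occurrence(s) of y with (x * z)
  => ( x * z ) >= 3
stmt 5: x := y * y  -- replace 1 occurrence(s) of x with (y * y)
  => ( ( y * y ) * z ) >= 3
stmt 4: x := 1 - 1  -- replace 0 occurrence(s) of x with (1 - 1)
  => ( ( y * y ) * z ) >= 3
stmt 3: y := z * x  -- replace 2 occurrence(s) of y with (z * x)
  => ( ( ( z * x ) * ( z * x ) ) * z ) >= 3
stmt 2: z := z - y  -- replace 3 occurrence(s) of z with (z - y)
  => ( ( ( ( z - y ) * x ) * ( ( z - y ) * x ) ) * ( z - y ) ) >= 3
stmt 1: z := 8 * y  -- replace 3 occurrence(s) of z with (8 * y)
  => ( ( ( ( ( 8 * y ) - y ) * x ) * ( ( ( 8 * y ) - y ) * x ) ) * ( ( 8 * y ) - y ) ) >= 3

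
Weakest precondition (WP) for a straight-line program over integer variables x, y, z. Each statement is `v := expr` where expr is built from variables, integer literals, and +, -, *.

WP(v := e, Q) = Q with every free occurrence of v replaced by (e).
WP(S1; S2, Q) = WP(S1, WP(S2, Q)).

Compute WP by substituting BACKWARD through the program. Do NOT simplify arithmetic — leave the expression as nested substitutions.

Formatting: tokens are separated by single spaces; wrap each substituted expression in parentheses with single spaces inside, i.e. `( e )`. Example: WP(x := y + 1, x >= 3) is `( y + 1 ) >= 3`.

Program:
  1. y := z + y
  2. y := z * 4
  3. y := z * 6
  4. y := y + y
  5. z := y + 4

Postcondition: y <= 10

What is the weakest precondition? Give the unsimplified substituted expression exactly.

post: y <= 10
stmt 5: z := y + 4  -- replace 0 occurrence(s) of z with (y + 4)
  => y <= 10
stmt 4: y := y + y  -- replace 1 occurrence(s) of y with (y + y)
  => ( y + y ) <= 10
stmt 3: y := z * 6  -- replace 2 occurrence(s) of y with (z * 6)
  => ( ( z * 6 ) + ( z * 6 ) ) <= 10
stmt 2: y := z * 4  -- replace 0 occurrence(s) of y with (z * 4)
  => ( ( z * 6 ) + ( z * 6 ) ) <= 10
stmt 1: y := z + y  -- replace 0 occurrence(s) of y with (z + y)
  => ( ( z * 6 ) + ( z * 6 ) ) <= 10

Answer: ( ( z * 6 ) + ( z * 6 ) ) <= 10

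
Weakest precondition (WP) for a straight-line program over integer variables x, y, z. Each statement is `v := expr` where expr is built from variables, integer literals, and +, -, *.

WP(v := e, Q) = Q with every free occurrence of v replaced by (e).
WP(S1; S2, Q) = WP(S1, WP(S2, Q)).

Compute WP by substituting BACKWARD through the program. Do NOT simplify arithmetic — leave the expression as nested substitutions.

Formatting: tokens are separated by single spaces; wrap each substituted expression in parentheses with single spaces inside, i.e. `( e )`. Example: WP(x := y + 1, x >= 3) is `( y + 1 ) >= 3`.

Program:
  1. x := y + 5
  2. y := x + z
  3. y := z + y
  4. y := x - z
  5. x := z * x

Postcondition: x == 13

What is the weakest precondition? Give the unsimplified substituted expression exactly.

Answer: ( z * ( y + 5 ) ) == 13

Derivation:
post: x == 13
stmt 5: x := z * x  -- replace 1 occurrence(s) of x with (z * x)
  => ( z * x ) == 13
stmt 4: y := x - z  -- replace 0 occurrence(s) of y with (x - z)
  => ( z * x ) == 13
stmt 3: y := z + y  -- replace 0 occurrence(s) of y with (z + y)
  => ( z * x ) == 13
stmt 2: y := x + z  -- replace 0 occurrence(s) of y with (x + z)
  => ( z * x ) == 13
stmt 1: x := y + 5  -- replace 1 occurrence(s) of x with (y + 5)
  => ( z * ( y + 5 ) ) == 13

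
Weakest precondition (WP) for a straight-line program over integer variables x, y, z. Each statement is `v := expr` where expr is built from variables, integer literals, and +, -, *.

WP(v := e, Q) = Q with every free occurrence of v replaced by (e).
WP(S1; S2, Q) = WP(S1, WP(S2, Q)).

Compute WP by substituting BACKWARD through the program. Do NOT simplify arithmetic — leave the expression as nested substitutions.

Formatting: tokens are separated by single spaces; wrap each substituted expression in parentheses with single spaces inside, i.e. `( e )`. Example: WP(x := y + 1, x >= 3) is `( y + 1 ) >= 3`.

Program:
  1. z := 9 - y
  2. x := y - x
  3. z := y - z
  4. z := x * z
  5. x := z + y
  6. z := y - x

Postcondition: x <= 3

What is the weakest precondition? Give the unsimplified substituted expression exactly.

Answer: ( ( ( y - x ) * ( y - ( 9 - y ) ) ) + y ) <= 3

Derivation:
post: x <= 3
stmt 6: z := y - x  -- replace 0 occurrence(s) of z with (y - x)
  => x <= 3
stmt 5: x := z + y  -- replace 1 occurrence(s) of x with (z + y)
  => ( z + y ) <= 3
stmt 4: z := x * z  -- replace 1 occurrence(s) of z with (x * z)
  => ( ( x * z ) + y ) <= 3
stmt 3: z := y - z  -- replace 1 occurrence(s) of z with (y - z)
  => ( ( x * ( y - z ) ) + y ) <= 3
stmt 2: x := y - x  -- replace 1 occurrence(s) of x with (y - x)
  => ( ( ( y - x ) * ( y - z ) ) + y ) <= 3
stmt 1: z := 9 - y  -- replace 1 occurrence(s) of z with (9 - y)
  => ( ( ( y - x ) * ( y - ( 9 - y ) ) ) + y ) <= 3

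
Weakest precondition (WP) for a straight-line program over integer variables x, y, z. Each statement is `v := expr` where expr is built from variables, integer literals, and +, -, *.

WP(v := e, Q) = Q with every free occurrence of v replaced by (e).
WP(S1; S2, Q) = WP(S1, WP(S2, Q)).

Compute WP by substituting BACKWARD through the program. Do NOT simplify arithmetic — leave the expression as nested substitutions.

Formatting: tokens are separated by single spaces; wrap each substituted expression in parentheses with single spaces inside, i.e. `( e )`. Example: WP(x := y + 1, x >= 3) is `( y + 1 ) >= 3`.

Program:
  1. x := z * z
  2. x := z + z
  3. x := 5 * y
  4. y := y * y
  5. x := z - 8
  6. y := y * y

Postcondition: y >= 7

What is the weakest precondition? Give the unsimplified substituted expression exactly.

post: y >= 7
stmt 6: y := y * y  -- replace 1 occurrence(s) of y with (y * y)
  => ( y * y ) >= 7
stmt 5: x := z - 8  -- replace 0 occurrence(s) of x with (z - 8)
  => ( y * y ) >= 7
stmt 4: y := y * y  -- replace 2 occurrence(s) of y with (y * y)
  => ( ( y * y ) * ( y * y ) ) >= 7
stmt 3: x := 5 * y  -- replace 0 occurrence(s) of x with (5 * y)
  => ( ( y * y ) * ( y * y ) ) >= 7
stmt 2: x := z + z  -- replace 0 occurrence(s) of x with (z + z)
  => ( ( y * y ) * ( y * y ) ) >= 7
stmt 1: x := z * z  -- replace 0 occurrence(s) of x with (z * z)
  => ( ( y * y ) * ( y * y ) ) >= 7

Answer: ( ( y * y ) * ( y * y ) ) >= 7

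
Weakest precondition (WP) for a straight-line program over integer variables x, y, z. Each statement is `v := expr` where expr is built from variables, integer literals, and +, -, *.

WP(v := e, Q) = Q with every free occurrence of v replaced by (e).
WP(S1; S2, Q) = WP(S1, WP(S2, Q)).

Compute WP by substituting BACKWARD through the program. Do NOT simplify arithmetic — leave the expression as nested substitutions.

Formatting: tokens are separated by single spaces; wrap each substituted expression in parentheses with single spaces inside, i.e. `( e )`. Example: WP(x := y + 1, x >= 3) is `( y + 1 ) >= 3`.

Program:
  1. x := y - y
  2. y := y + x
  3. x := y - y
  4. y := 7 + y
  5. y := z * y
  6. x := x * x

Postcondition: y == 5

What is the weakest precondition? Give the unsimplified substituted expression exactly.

Answer: ( z * ( 7 + ( y + ( y - y ) ) ) ) == 5

Derivation:
post: y == 5
stmt 6: x := x * x  -- replace 0 occurrence(s) of x with (x * x)
  => y == 5
stmt 5: y := z * y  -- replace 1 occurrence(s) of y with (z * y)
  => ( z * y ) == 5
stmt 4: y := 7 + y  -- replace 1 occurrence(s) of y with (7 + y)
  => ( z * ( 7 + y ) ) == 5
stmt 3: x := y - y  -- replace 0 occurrence(s) of x with (y - y)
  => ( z * ( 7 + y ) ) == 5
stmt 2: y := y + x  -- replace 1 occurrence(s) of y with (y + x)
  => ( z * ( 7 + ( y + x ) ) ) == 5
stmt 1: x := y - y  -- replace 1 occurrence(s) of x with (y - y)
  => ( z * ( 7 + ( y + ( y - y ) ) ) ) == 5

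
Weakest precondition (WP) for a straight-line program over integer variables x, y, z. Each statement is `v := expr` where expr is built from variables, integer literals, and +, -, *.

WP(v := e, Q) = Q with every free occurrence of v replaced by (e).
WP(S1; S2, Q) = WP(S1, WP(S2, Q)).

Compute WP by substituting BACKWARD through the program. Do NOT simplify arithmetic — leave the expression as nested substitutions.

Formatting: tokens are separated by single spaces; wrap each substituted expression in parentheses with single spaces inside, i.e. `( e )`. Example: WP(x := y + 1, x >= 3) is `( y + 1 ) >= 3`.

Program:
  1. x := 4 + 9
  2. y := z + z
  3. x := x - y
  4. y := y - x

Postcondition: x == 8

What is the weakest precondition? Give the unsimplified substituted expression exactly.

Answer: ( ( 4 + 9 ) - ( z + z ) ) == 8

Derivation:
post: x == 8
stmt 4: y := y - x  -- replace 0 occurrence(s) of y with (y - x)
  => x == 8
stmt 3: x := x - y  -- replace 1 occurrence(s) of x with (x - y)
  => ( x - y ) == 8
stmt 2: y := z + z  -- replace 1 occurrence(s) of y with (z + z)
  => ( x - ( z + z ) ) == 8
stmt 1: x := 4 + 9  -- replace 1 occurrence(s) of x with (4 + 9)
  => ( ( 4 + 9 ) - ( z + z ) ) == 8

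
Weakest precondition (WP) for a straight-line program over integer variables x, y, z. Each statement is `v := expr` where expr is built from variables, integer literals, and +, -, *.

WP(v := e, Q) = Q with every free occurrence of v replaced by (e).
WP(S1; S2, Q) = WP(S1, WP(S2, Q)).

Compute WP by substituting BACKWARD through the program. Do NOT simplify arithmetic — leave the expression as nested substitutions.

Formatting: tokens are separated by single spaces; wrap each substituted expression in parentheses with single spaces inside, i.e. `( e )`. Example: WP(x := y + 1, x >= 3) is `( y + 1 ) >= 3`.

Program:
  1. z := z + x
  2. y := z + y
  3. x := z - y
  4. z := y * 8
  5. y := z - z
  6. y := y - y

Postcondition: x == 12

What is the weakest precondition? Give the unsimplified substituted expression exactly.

Answer: ( ( z + x ) - ( ( z + x ) + y ) ) == 12

Derivation:
post: x == 12
stmt 6: y := y - y  -- replace 0 occurrence(s) of y with (y - y)
  => x == 12
stmt 5: y := z - z  -- replace 0 occurrence(s) of y with (z - z)
  => x == 12
stmt 4: z := y * 8  -- replace 0 occurrence(s) of z with (y * 8)
  => x == 12
stmt 3: x := z - y  -- replace 1 occurrence(s) of x with (z - y)
  => ( z - y ) == 12
stmt 2: y := z + y  -- replace 1 occurrence(s) of y with (z + y)
  => ( z - ( z + y ) ) == 12
stmt 1: z := z + x  -- replace 2 occurrence(s) of z with (z + x)
  => ( ( z + x ) - ( ( z + x ) + y ) ) == 12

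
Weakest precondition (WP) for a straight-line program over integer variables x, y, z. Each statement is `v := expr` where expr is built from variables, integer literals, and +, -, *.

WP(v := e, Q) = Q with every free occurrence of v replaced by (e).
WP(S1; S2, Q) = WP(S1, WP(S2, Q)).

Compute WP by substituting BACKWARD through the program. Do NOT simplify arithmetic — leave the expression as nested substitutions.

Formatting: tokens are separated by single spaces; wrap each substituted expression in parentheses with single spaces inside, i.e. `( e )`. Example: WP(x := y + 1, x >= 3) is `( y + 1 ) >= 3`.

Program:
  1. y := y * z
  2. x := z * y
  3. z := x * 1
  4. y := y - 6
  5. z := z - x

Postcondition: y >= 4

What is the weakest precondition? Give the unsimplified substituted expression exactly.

Answer: ( ( y * z ) - 6 ) >= 4

Derivation:
post: y >= 4
stmt 5: z := z - x  -- replace 0 occurrence(s) of z with (z - x)
  => y >= 4
stmt 4: y := y - 6  -- replace 1 occurrence(s) of y with (y - 6)
  => ( y - 6 ) >= 4
stmt 3: z := x * 1  -- replace 0 occurrence(s) of z with (x * 1)
  => ( y - 6 ) >= 4
stmt 2: x := z * y  -- replace 0 occurrence(s) of x with (z * y)
  => ( y - 6 ) >= 4
stmt 1: y := y * z  -- replace 1 occurrence(s) of y with (y * z)
  => ( ( y * z ) - 6 ) >= 4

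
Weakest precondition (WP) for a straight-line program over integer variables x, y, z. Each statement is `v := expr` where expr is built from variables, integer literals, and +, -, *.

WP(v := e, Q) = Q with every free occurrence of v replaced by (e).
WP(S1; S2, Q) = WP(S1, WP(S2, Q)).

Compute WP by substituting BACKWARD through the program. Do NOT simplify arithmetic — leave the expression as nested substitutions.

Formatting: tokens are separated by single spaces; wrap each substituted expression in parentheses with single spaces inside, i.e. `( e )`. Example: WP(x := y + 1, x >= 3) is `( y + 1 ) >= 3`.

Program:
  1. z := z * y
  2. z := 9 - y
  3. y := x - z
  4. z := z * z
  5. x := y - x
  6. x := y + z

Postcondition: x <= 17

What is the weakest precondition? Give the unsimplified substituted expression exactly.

Answer: ( ( x - ( 9 - y ) ) + ( ( 9 - y ) * ( 9 - y ) ) ) <= 17

Derivation:
post: x <= 17
stmt 6: x := y + z  -- replace 1 occurrence(s) of x with (y + z)
  => ( y + z ) <= 17
stmt 5: x := y - x  -- replace 0 occurrence(s) of x with (y - x)
  => ( y + z ) <= 17
stmt 4: z := z * z  -- replace 1 occurrence(s) of z with (z * z)
  => ( y + ( z * z ) ) <= 17
stmt 3: y := x - z  -- replace 1 occurrence(s) of y with (x - z)
  => ( ( x - z ) + ( z * z ) ) <= 17
stmt 2: z := 9 - y  -- replace 3 occurrence(s) of z with (9 - y)
  => ( ( x - ( 9 - y ) ) + ( ( 9 - y ) * ( 9 - y ) ) ) <= 17
stmt 1: z := z * y  -- replace 0 occurrence(s) of z with (z * y)
  => ( ( x - ( 9 - y ) ) + ( ( 9 - y ) * ( 9 - y ) ) ) <= 17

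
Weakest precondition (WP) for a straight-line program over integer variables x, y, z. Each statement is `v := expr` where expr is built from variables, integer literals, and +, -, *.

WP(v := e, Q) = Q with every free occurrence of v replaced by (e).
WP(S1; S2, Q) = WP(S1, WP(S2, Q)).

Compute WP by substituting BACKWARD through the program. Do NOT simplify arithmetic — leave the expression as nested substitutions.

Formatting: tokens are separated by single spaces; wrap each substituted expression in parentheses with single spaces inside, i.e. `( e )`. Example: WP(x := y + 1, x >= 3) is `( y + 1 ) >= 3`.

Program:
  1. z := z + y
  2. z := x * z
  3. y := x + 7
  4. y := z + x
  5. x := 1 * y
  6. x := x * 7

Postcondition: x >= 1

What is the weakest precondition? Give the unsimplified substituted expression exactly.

Answer: ( ( 1 * ( ( x * ( z + y ) ) + x ) ) * 7 ) >= 1

Derivation:
post: x >= 1
stmt 6: x := x * 7  -- replace 1 occurrence(s) of x with (x * 7)
  => ( x * 7 ) >= 1
stmt 5: x := 1 * y  -- replace 1 occurrence(s) of x with (1 * y)
  => ( ( 1 * y ) * 7 ) >= 1
stmt 4: y := z + x  -- replace 1 occurrence(s) of y with (z + x)
  => ( ( 1 * ( z + x ) ) * 7 ) >= 1
stmt 3: y := x + 7  -- replace 0 occurrence(s) of y with (x + 7)
  => ( ( 1 * ( z + x ) ) * 7 ) >= 1
stmt 2: z := x * z  -- replace 1 occurrence(s) of z with (x * z)
  => ( ( 1 * ( ( x * z ) + x ) ) * 7 ) >= 1
stmt 1: z := z + y  -- replace 1 occurrence(s) of z with (z + y)
  => ( ( 1 * ( ( x * ( z + y ) ) + x ) ) * 7 ) >= 1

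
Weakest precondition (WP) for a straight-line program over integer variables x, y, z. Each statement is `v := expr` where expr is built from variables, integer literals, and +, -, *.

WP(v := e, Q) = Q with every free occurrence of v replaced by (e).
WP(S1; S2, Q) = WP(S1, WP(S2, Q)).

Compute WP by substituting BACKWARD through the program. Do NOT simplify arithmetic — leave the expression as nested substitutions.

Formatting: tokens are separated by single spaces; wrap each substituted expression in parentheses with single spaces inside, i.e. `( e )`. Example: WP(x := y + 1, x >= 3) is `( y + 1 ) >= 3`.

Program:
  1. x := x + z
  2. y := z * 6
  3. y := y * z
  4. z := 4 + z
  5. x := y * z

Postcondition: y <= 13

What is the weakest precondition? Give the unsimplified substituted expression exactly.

Answer: ( ( z * 6 ) * z ) <= 13

Derivation:
post: y <= 13
stmt 5: x := y * z  -- replace 0 occurrence(s) of x with (y * z)
  => y <= 13
stmt 4: z := 4 + z  -- replace 0 occurrence(s) of z with (4 + z)
  => y <= 13
stmt 3: y := y * z  -- replace 1 occurrence(s) of y with (y * z)
  => ( y * z ) <= 13
stmt 2: y := z * 6  -- replace 1 occurrence(s) of y with (z * 6)
  => ( ( z * 6 ) * z ) <= 13
stmt 1: x := x + z  -- replace 0 occurrence(s) of x with (x + z)
  => ( ( z * 6 ) * z ) <= 13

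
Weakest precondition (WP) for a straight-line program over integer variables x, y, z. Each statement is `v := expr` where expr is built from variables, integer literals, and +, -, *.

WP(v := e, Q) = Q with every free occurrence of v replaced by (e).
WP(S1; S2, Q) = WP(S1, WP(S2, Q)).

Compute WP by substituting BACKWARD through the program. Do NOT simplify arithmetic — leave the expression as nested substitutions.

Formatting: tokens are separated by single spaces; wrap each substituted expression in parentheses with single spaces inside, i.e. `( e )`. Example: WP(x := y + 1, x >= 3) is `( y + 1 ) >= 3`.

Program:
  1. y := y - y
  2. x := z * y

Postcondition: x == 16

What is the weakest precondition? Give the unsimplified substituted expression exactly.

post: x == 16
stmt 2: x := z * y  -- replace 1 occurrence(s) of x with (z * y)
  => ( z * y ) == 16
stmt 1: y := y - y  -- replace 1 occurrence(s) of y with (y - y)
  => ( z * ( y - y ) ) == 16

Answer: ( z * ( y - y ) ) == 16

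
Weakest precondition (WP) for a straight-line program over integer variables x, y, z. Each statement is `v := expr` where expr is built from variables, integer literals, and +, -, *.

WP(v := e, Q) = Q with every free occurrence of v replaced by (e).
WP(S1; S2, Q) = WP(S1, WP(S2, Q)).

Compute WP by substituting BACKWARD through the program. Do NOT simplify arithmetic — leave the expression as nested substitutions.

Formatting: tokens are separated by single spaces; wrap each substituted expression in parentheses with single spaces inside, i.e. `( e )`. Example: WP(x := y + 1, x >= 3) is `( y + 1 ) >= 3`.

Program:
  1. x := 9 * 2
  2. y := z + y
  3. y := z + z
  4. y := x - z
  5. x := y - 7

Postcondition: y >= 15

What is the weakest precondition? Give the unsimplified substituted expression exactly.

post: y >= 15
stmt 5: x := y - 7  -- replace 0 occurrence(s) of x with (y - 7)
  => y >= 15
stmt 4: y := x - z  -- replace 1 occurrence(s) of y with (x - z)
  => ( x - z ) >= 15
stmt 3: y := z + z  -- replace 0 occurrence(s) of y with (z + z)
  => ( x - z ) >= 15
stmt 2: y := z + y  -- replace 0 occurrence(s) of y with (z + y)
  => ( x - z ) >= 15
stmt 1: x := 9 * 2  -- replace 1 occurrence(s) of x with (9 * 2)
  => ( ( 9 * 2 ) - z ) >= 15

Answer: ( ( 9 * 2 ) - z ) >= 15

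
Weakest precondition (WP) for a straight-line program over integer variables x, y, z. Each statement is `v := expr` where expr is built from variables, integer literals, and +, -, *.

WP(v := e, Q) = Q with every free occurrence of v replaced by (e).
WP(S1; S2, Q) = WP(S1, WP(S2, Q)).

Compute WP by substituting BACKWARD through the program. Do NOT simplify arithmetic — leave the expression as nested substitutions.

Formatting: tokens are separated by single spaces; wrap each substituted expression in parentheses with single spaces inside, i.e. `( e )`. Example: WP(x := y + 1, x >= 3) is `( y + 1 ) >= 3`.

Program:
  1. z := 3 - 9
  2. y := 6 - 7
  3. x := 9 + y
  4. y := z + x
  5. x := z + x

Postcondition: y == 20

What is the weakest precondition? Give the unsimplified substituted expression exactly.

post: y == 20
stmt 5: x := z + x  -- replace 0 occurrence(s) of x with (z + x)
  => y == 20
stmt 4: y := z + x  -- replace 1 occurrence(s) of y with (z + x)
  => ( z + x ) == 20
stmt 3: x := 9 + y  -- replace 1 occurrence(s) of x with (9 + y)
  => ( z + ( 9 + y ) ) == 20
stmt 2: y := 6 - 7  -- replace 1 occurrence(s) of y with (6 - 7)
  => ( z + ( 9 + ( 6 - 7 ) ) ) == 20
stmt 1: z := 3 - 9  -- replace 1 occurrence(s) of z with (3 - 9)
  => ( ( 3 - 9 ) + ( 9 + ( 6 - 7 ) ) ) == 20

Answer: ( ( 3 - 9 ) + ( 9 + ( 6 - 7 ) ) ) == 20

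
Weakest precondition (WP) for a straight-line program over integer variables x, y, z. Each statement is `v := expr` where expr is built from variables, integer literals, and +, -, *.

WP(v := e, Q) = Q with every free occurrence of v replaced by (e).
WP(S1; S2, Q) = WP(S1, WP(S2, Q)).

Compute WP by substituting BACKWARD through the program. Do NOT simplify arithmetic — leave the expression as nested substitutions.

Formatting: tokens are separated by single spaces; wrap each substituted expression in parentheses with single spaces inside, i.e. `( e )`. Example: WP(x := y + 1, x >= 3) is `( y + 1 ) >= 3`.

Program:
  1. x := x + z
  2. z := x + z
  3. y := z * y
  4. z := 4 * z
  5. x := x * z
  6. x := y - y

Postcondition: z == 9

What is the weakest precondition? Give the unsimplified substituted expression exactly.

Answer: ( 4 * ( ( x + z ) + z ) ) == 9

Derivation:
post: z == 9
stmt 6: x := y - y  -- replace 0 occurrence(s) of x with (y - y)
  => z == 9
stmt 5: x := x * z  -- replace 0 occurrence(s) of x with (x * z)
  => z == 9
stmt 4: z := 4 * z  -- replace 1 occurrence(s) of z with (4 * z)
  => ( 4 * z ) == 9
stmt 3: y := z * y  -- replace 0 occurrence(s) of y with (z * y)
  => ( 4 * z ) == 9
stmt 2: z := x + z  -- replace 1 occurrence(s) of z with (x + z)
  => ( 4 * ( x + z ) ) == 9
stmt 1: x := x + z  -- replace 1 occurrence(s) of x with (x + z)
  => ( 4 * ( ( x + z ) + z ) ) == 9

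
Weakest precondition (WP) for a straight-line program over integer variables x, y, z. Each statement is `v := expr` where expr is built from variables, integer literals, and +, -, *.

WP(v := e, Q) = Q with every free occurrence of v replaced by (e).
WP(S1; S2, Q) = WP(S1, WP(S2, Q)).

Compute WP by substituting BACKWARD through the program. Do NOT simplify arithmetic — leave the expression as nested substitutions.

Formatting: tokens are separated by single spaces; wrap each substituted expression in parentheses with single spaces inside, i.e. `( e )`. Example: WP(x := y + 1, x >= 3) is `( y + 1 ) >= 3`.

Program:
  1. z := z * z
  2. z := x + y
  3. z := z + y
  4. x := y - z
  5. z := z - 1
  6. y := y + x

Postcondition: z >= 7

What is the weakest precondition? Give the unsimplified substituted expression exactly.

Answer: ( ( ( x + y ) + y ) - 1 ) >= 7

Derivation:
post: z >= 7
stmt 6: y := y + x  -- replace 0 occurrence(s) of y with (y + x)
  => z >= 7
stmt 5: z := z - 1  -- replace 1 occurrence(s) of z with (z - 1)
  => ( z - 1 ) >= 7
stmt 4: x := y - z  -- replace 0 occurrence(s) of x with (y - z)
  => ( z - 1 ) >= 7
stmt 3: z := z + y  -- replace 1 occurrence(s) of z with (z + y)
  => ( ( z + y ) - 1 ) >= 7
stmt 2: z := x + y  -- replace 1 occurrence(s) of z with (x + y)
  => ( ( ( x + y ) + y ) - 1 ) >= 7
stmt 1: z := z * z  -- replace 0 occurrence(s) of z with (z * z)
  => ( ( ( x + y ) + y ) - 1 ) >= 7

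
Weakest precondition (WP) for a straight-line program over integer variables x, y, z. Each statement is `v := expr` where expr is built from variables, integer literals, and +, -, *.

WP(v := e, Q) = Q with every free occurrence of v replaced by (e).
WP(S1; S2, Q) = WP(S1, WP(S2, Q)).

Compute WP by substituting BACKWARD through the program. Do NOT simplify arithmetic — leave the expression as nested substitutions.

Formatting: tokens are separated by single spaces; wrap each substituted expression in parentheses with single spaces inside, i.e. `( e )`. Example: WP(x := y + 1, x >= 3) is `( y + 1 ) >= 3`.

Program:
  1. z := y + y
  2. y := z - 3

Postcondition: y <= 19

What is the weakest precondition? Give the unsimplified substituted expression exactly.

post: y <= 19
stmt 2: y := z - 3  -- replace 1 occurrence(s) of y with (z - 3)
  => ( z - 3 ) <= 19
stmt 1: z := y + y  -- replace 1 occurrence(s) of z with (y + y)
  => ( ( y + y ) - 3 ) <= 19

Answer: ( ( y + y ) - 3 ) <= 19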